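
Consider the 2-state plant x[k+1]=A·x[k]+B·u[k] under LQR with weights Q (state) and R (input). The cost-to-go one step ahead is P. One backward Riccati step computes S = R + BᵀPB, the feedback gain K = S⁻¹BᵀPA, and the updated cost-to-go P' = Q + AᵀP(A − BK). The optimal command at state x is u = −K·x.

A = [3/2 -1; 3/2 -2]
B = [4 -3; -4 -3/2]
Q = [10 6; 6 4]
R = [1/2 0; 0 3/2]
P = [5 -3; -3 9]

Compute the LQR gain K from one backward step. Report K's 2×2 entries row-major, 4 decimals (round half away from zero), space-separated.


-0.1228 0.2476 -0.6402 0.6401

BᵀP = [32.0000 -48.0000; -10.5000 -4.5000]
S = R + BᵀPB = [1/2 0; 0 3/2] + [320.0000 -24.0000; -24.0000 38.2500] = [320.5000 -24.0000; -24.0000 39.7500]
BᵀPA = [-24.0000 64.0000; -22.5000 19.5000]
K = S⁻¹·BᵀPA = [-0.1228 0.2476; -0.6402 0.6401]
A−BK = [0.0707 -0.0703; 0.0484 -0.0494]
AᵀP(A−BK) = [0.6479 -0.6555; -0.6555 0.6710]
P' = Q + AᵀP(A−BK) = [10.6479 5.3445; 5.3445 4.6710]
tr(P') = 15.3189


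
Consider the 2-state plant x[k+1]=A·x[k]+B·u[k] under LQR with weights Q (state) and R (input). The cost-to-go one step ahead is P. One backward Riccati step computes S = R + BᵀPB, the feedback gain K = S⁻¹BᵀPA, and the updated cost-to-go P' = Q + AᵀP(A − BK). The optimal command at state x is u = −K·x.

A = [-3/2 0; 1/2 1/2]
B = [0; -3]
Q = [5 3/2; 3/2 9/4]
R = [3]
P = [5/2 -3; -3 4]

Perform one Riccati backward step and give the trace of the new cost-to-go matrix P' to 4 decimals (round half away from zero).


8.7019

BᵀP = [9.0000 -12.0000]
S = R + BᵀPB = [3] + [36.0000] = [39.0000]
BᵀPA = [-19.5000 -6.0000]
K = S⁻¹·BᵀPA = [-0.5000 -0.1538]
A−BK = [-1.5000 0.0000; -1.0000 0.0385]
AᵀP(A−BK) = [1.3750 0.2500; 0.2500 0.0769]
P' = Q + AᵀP(A−BK) = [6.3750 1.7500; 1.7500 2.3269]
tr(P') = 8.7019


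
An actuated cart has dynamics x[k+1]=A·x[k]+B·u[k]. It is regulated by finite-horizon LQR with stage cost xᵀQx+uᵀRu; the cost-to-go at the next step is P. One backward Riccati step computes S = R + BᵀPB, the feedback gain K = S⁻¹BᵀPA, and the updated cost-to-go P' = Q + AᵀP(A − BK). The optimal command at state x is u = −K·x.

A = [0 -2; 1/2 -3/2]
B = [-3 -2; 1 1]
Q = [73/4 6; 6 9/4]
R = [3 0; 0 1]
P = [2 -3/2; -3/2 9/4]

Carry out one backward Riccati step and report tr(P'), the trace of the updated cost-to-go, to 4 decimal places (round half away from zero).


BᵀP = [-7.5000 6.7500; -5.5000 5.2500]
S = R + BᵀPB = [3 0; 0 1] + [29.2500 21.7500; 21.7500 16.2500] = [32.2500 21.7500; 21.7500 17.2500]
BᵀPA = [3.3750 4.8750; 2.6250 3.1250]
K = S⁻¹·BᵀPA = [0.0135 0.1937; 0.1351 -0.0631]
A−BK = [0.3108 -1.5450; 0.3514 -1.6306]
AᵀP(A−BK) = [0.1622 -0.6757; -0.6757 3.3153]
P' = Q + AᵀP(A−BK) = [18.4122 5.3243; 5.3243 5.5653]
tr(P') = 23.9775

23.9775


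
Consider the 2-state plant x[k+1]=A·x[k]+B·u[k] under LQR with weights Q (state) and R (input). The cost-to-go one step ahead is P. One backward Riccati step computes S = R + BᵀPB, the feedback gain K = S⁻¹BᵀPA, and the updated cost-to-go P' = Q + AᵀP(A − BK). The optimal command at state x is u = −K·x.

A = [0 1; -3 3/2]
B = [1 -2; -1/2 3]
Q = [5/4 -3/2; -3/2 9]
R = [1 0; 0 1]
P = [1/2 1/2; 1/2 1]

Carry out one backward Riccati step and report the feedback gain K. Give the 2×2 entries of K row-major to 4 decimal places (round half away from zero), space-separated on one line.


BᵀP = [0.2500 0.0000; 0.5000 2.0000]
S = R + BᵀPB = [1 0; 0 1] + [0.2500 -0.5000; -0.5000 5.0000] = [1.2500 -0.5000; -0.5000 6.0000]
BᵀPA = [0.0000 0.2500; -6.0000 3.5000]
K = S⁻¹·BᵀPA = [-0.4138 0.4483; -1.0345 0.6207]
A−BK = [-1.6552 1.7931; -0.1034 -0.1379]
AᵀP(A−BK) = [2.7931 -2.2759; -2.2759 1.9655]
P' = Q + AᵀP(A−BK) = [4.0431 -3.7759; -3.7759 10.9655]
tr(P') = 15.0086

-0.4138 0.4483 -1.0345 0.6207


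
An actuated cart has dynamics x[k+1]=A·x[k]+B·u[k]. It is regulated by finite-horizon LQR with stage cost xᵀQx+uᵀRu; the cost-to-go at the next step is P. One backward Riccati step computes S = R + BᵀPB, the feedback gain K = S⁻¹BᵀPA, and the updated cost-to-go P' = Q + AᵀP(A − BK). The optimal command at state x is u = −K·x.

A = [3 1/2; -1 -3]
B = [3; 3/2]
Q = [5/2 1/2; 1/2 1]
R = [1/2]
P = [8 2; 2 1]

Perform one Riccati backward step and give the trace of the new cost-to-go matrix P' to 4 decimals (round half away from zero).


BᵀP = [27.0000 7.5000]
S = R + BᵀPB = [1/2] + [92.2500] = [92.7500]
BᵀPA = [73.5000 -9.0000]
K = S⁻¹·BᵀPA = [0.7925 -0.0970]
A−BK = [0.6226 0.7911; -2.1887 -2.8544]
AᵀP(A−BK) = [2.7547 3.1321; 3.1321 4.1267]
P' = Q + AᵀP(A−BK) = [5.2547 3.6321; 3.6321 5.1267]
tr(P') = 10.3814

10.3814


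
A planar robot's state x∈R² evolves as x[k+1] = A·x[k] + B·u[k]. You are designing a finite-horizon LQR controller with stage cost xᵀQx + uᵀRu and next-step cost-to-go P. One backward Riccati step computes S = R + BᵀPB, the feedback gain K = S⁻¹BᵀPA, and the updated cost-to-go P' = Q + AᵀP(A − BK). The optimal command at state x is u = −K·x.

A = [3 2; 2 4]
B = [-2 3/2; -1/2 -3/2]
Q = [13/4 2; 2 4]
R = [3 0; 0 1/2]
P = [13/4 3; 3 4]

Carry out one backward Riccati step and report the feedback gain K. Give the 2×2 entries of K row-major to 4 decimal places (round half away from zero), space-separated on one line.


BᵀP = [-8.0000 -8.0000; 0.3750 -1.5000]
S = R + BᵀPB = [3 0; 0 1/2] + [20.0000 0.0000; 0.0000 2.8125] = [23.0000 0.0000; 0.0000 3.3125]
BᵀPA = [-40.0000 -48.0000; -1.8750 -5.2500]
K = S⁻¹·BᵀPA = [-1.7391 -2.0870; -0.5660 -1.5849]
A−BK = [0.3708 0.2034; 0.2814 0.5792]
AᵀP(A−BK) = [10.6235 13.0500; 13.0500 16.5053]
P' = Q + AᵀP(A−BK) = [13.8735 15.0500; 15.0500 20.5053]
tr(P') = 34.3788

-1.7391 -2.0870 -0.5660 -1.5849


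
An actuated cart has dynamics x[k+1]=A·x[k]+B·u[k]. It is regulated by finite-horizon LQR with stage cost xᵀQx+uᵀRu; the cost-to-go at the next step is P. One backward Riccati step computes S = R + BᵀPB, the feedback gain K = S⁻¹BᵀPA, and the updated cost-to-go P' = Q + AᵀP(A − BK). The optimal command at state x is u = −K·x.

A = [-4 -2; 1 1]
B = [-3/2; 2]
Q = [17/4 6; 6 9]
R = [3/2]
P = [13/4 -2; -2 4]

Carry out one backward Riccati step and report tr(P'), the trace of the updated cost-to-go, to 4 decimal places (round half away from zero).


29.0598

BᵀP = [-8.8750 11.0000]
S = R + BᵀPB = [3/2] + [35.3125] = [36.8125]
BᵀPA = [46.5000 28.7500]
K = S⁻¹·BᵀPA = [1.2632 0.7810]
A−BK = [-2.1053 -0.8285; -1.5263 -0.5620]
AᵀP(A−BK) = [13.2632 5.6842; 5.6842 2.5467]
P' = Q + AᵀP(A−BK) = [17.5132 11.6842; 11.6842 11.5467]
tr(P') = 29.0598


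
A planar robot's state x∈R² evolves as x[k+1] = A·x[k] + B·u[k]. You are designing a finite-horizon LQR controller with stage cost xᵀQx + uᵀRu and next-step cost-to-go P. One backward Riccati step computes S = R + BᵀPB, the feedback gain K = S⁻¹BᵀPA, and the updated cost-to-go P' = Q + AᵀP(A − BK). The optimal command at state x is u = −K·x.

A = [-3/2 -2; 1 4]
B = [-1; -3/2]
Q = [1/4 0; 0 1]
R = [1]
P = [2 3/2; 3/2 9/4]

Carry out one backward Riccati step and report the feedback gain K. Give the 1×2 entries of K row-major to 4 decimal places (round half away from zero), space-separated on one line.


0.1194 -0.8756

BᵀP = [-4.2500 -4.8750]
S = R + BᵀPB = [1] + [11.5625] = [12.5625]
BᵀPA = [1.5000 -11.0000]
K = S⁻¹·BᵀPA = [0.1194 -0.8756]
A−BK = [-1.3806 -2.8756; 1.1791 2.6866]
AᵀP(A−BK) = [2.0709 4.3134; 4.3134 10.3682]
P' = Q + AᵀP(A−BK) = [2.3209 4.3134; 4.3134 11.3682]
tr(P') = 13.6891


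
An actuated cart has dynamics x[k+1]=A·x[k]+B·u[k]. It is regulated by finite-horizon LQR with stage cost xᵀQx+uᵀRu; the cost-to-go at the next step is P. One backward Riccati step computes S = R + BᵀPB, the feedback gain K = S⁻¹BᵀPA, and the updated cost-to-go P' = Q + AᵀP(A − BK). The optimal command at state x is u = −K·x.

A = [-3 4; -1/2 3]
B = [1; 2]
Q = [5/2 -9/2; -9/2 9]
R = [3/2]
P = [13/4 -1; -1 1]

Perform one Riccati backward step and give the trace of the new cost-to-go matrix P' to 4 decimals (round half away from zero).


BᵀP = [1.2500 1.0000]
S = R + BᵀPB = [3/2] + [3.2500] = [4.7500]
BᵀPA = [-4.2500 8.0000]
K = S⁻¹·BᵀPA = [-0.8947 1.6842]
A−BK = [-2.1053 2.3158; 1.2895 -0.3684]
AᵀP(A−BK) = [22.6974 -22.3421; -22.3421 23.5263]
P' = Q + AᵀP(A−BK) = [25.1974 -26.8421; -26.8421 32.5263]
tr(P') = 57.7237

57.7237


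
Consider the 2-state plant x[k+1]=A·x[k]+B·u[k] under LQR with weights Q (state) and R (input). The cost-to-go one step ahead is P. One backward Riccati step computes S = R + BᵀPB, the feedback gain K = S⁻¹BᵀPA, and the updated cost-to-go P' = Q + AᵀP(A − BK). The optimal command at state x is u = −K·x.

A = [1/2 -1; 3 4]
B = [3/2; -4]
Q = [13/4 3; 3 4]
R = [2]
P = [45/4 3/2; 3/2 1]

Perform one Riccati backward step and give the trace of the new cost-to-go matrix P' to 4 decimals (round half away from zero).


BᵀP = [10.8750 -1.7500]
S = R + BᵀPB = [2] + [23.3125] = [25.3125]
BᵀPA = [0.1875 -17.8750]
K = S⁻¹·BᵀPA = [0.0074 -0.7062]
A−BK = [0.4889 0.0593; 3.0296 1.1753]
AᵀP(A−BK) = [16.3111 5.0074; 5.0074 2.6272]
P' = Q + AᵀP(A−BK) = [19.5611 8.0074; 8.0074 6.6272]
tr(P') = 26.1883

26.1883


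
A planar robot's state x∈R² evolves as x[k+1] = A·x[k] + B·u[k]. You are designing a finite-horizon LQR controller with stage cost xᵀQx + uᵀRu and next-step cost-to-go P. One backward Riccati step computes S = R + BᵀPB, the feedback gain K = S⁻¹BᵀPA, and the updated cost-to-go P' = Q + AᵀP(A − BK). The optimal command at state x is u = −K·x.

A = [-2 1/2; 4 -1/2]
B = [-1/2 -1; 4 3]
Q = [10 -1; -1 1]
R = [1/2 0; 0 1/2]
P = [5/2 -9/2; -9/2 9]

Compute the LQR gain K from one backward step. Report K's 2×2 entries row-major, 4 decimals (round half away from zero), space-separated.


BᵀP = [-19.2500 38.2500; -16.0000 31.5000]
S = R + BᵀPB = [1/2 0; 0 1/2] + [162.6250 134.0000; 134.0000 110.5000] = [163.1250 134.0000; 134.0000 111.0000]
BᵀPA = [191.5000 -28.7500; 158.0000 -23.7500]
K = S⁻¹·BᵀPA = [0.5601 -0.0580; 0.7473 -0.1440]
A−BK = [-0.9727 0.3271; -0.4822 0.1638]
AᵀP(A−BK) = [0.6727 -0.1495; -0.1495 0.0388]
P' = Q + AᵀP(A−BK) = [10.6727 -1.1495; -1.1495 1.0388]
tr(P') = 11.7115

0.5601 -0.0580 0.7473 -0.1440


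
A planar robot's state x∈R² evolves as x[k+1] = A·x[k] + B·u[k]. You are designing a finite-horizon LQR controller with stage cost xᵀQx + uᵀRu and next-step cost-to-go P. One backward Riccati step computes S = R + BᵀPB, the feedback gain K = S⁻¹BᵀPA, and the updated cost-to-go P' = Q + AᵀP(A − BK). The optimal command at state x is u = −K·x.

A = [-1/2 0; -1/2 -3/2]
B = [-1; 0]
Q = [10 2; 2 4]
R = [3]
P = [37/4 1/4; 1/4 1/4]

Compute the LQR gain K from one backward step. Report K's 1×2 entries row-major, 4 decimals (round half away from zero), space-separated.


0.3878 0.0306

BᵀP = [-9.2500 -0.2500]
S = R + BᵀPB = [3] + [9.2500] = [12.2500]
BᵀPA = [4.7500 0.3750]
K = S⁻¹·BᵀPA = [0.3878 0.0306]
A−BK = [-0.1122 0.0306; -0.5000 -1.5000]
AᵀP(A−BK) = [0.6582 0.2296; 0.2296 0.5510]
P' = Q + AᵀP(A−BK) = [10.6582 2.2296; 2.2296 4.5510]
tr(P') = 15.2092


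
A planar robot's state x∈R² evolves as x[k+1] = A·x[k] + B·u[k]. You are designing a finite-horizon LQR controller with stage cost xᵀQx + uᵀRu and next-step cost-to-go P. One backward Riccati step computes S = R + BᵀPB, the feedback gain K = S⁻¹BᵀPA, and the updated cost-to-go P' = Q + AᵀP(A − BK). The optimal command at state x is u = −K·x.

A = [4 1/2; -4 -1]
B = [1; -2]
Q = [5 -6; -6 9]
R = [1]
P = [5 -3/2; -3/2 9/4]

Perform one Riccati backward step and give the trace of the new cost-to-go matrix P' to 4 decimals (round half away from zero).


BᵀP = [8.0000 -6.0000]
S = R + BᵀPB = [1] + [20.0000] = [21.0000]
BᵀPA = [56.0000 10.0000]
K = S⁻¹·BᵀPA = [2.6667 0.4762]
A−BK = [1.3333 0.0238; 1.3333 -0.0476]
AᵀP(A−BK) = [14.6667 1.3333; 1.3333 0.2381]
P' = Q + AᵀP(A−BK) = [19.6667 -4.6667; -4.6667 9.2381]
tr(P') = 28.9048

28.9048


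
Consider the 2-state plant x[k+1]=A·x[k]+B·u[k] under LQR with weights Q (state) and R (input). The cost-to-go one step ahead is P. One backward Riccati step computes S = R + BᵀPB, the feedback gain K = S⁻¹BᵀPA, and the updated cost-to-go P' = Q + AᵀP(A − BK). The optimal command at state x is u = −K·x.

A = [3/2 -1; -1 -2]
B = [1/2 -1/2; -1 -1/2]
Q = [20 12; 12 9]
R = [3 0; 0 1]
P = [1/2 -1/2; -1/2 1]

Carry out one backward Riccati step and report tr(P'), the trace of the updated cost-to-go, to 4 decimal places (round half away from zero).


33.0821

BᵀP = [0.7500 -1.2500; 0.0000 -0.2500]
S = R + BᵀPB = [3 0; 0 1] + [1.6250 0.2500; 0.2500 0.1250] = [4.6250 0.2500; 0.2500 1.1250]
BᵀPA = [2.3750 1.7500; 0.2500 0.5000]
K = S⁻¹·BᵀPA = [0.5076 0.3587; 0.1094 0.3647]
A−BK = [1.3009 -0.9970; -0.4377 -1.4590]
AᵀP(A−BK) = [2.3921 1.3070; 1.3070 1.6900]
P' = Q + AᵀP(A−BK) = [22.3921 13.3070; 13.3070 10.6900]
tr(P') = 33.0821


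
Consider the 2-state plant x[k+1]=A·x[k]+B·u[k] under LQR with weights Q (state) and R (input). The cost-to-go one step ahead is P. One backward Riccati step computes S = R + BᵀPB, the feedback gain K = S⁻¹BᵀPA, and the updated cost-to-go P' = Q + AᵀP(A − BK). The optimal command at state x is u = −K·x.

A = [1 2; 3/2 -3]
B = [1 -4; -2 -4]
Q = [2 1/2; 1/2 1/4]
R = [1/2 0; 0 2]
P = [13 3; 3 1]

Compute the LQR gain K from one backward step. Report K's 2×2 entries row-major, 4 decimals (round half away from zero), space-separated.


-0.1058 1.3146 -0.2838 -0.1178

BᵀP = [7.0000 1.0000; -64.0000 -16.0000]
S = R + BᵀPB = [1/2 0; 0 2] + [5.0000 -32.0000; -32.0000 320.0000] = [5.5000 -32.0000; -32.0000 322.0000]
BᵀPA = [8.5000 11.0000; -88.0000 -80.0000]
K = S⁻¹·BᵀPA = [-0.1058 1.3146; -0.2838 -0.1178]
A−BK = [-0.0295 0.2142; 0.1533 -0.8420]
AᵀP(A−BK) = [0.1744 -0.0408; -0.0408 1.1151]
P' = Q + AᵀP(A−BK) = [2.1744 0.4592; 0.4592 1.3651]
tr(P') = 3.5395


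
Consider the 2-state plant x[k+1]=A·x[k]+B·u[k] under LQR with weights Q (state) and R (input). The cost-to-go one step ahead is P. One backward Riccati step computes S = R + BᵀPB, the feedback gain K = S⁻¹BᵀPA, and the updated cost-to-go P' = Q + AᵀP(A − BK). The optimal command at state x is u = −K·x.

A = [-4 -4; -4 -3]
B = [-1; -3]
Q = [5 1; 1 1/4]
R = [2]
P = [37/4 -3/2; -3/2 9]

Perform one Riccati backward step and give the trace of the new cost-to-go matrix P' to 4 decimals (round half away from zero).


156.8296

BᵀP = [-4.7500 -25.5000]
S = R + BᵀPB = [2] + [81.2500] = [83.2500]
BᵀPA = [121.0000 95.5000]
K = S⁻¹·BᵀPA = [1.4535 1.1471]
A−BK = [-2.5465 -2.8529; 0.3604 0.4414]
AᵀP(A−BK) = [68.1321 75.1952; 75.1952 83.4474]
P' = Q + AᵀP(A−BK) = [73.1321 76.1952; 76.1952 83.6974]
tr(P') = 156.8296


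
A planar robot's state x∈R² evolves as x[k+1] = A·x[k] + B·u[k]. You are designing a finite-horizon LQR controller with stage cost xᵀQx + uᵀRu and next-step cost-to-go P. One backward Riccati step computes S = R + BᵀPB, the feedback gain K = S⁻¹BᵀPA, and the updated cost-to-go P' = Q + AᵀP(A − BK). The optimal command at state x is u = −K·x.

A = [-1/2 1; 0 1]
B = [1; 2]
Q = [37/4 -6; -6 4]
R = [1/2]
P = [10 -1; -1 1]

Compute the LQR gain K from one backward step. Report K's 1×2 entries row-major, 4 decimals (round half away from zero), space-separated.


-0.3810 0.8571

BᵀP = [8.0000 1.0000]
S = R + BᵀPB = [1/2] + [10.0000] = [10.5000]
BᵀPA = [-4.0000 9.0000]
K = S⁻¹·BᵀPA = [-0.3810 0.8571]
A−BK = [-0.1190 0.1429; 0.7619 -0.7143]
AᵀP(A−BK) = [0.9762 -1.0714; -1.0714 1.2857]
P' = Q + AᵀP(A−BK) = [10.2262 -7.0714; -7.0714 5.2857]
tr(P') = 15.5119


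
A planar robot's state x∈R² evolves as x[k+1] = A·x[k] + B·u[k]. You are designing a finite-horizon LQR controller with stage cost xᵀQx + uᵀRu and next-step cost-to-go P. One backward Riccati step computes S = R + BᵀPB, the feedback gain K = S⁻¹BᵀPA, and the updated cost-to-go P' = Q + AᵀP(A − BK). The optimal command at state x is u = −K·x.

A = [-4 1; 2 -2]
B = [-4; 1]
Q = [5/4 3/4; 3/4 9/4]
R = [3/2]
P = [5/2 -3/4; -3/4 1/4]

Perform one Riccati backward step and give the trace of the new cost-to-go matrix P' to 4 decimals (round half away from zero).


5.4542

BᵀP = [-10.7500 3.2500]
S = R + BᵀPB = [3/2] + [46.2500] = [47.7500]
BᵀPA = [49.5000 -17.2500]
K = S⁻¹·BᵀPA = [1.0366 -0.3613]
A−BK = [0.1466 -0.4450; 0.9634 -1.6387]
AᵀP(A−BK) = [1.6859 -0.6178; -0.6178 0.2683]
P' = Q + AᵀP(A−BK) = [2.9359 0.1322; 0.1322 2.5183]
tr(P') = 5.4542


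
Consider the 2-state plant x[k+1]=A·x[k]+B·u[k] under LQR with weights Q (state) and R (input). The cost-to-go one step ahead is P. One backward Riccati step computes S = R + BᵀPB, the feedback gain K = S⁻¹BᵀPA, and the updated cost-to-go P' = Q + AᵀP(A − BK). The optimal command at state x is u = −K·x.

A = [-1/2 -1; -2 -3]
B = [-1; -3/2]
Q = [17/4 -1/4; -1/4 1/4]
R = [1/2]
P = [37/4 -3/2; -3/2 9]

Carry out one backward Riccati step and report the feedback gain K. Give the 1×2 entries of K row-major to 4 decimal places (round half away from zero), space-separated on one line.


1.0784 1.6863

BᵀP = [-7.0000 -12.0000]
S = R + BᵀPB = [1/2] + [25.0000] = [25.5000]
BᵀPA = [27.5000 43.0000]
K = S⁻¹·BᵀPA = [1.0784 1.6863]
A−BK = [0.5784 0.6863; -0.3824 -0.4706]
AᵀP(A−BK) = [5.6556 7.0025; 7.0025 8.7402]
P' = Q + AᵀP(A−BK) = [9.9056 6.7525; 6.7525 8.9902]
tr(P') = 18.8958


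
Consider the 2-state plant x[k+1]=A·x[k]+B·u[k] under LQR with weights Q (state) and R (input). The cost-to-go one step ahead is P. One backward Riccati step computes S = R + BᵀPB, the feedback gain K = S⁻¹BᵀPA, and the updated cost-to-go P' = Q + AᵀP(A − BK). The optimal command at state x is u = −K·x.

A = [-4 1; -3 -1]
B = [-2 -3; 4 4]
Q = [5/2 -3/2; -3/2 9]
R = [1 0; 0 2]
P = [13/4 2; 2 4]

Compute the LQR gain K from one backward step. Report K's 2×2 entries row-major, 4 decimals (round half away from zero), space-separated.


-3.4987 0.0533 2.7342 -0.2978

BᵀP = [1.5000 12.0000; -1.7500 10.0000]
S = R + BᵀPB = [1 0; 0 2] + [45.0000 43.5000; 43.5000 45.2500] = [46.0000 43.5000; 43.5000 47.2500]
BᵀPA = [-42.0000 -10.5000; -23.0000 -11.7500]
K = S⁻¹·BᵀPA = [-3.4987 0.0533; 2.7342 -0.2978]
A−BK = [-2.7947 0.2133; 0.0578 -0.0222]
AᵀP(A−BK) = [51.9431 -3.6089; -3.6089 0.3111]
P' = Q + AᵀP(A−BK) = [54.4431 -5.1089; -5.1089 9.3111]
tr(P') = 63.7542


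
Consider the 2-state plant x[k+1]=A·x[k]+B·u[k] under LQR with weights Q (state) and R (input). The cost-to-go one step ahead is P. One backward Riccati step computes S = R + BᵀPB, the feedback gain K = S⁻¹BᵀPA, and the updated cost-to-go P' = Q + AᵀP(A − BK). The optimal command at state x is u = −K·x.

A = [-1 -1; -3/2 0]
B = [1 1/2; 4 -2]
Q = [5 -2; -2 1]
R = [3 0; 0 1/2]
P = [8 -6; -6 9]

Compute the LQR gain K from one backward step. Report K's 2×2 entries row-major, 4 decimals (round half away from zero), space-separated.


-0.5266 -0.3592 -0.4022 -0.8005

BᵀP = [-16.0000 30.0000; 16.0000 -21.0000]
S = R + BᵀPB = [3 0; 0 1/2] + [104.0000 -68.0000; -68.0000 50.0000] = [107.0000 -68.0000; -68.0000 50.5000]
BᵀPA = [-29.0000 16.0000; 15.5000 -16.0000]
K = S⁻¹·BᵀPA = [-0.5266 -0.3592; -0.4022 -0.8005]
A−BK = [-0.2723 -0.2405; -0.1979 -0.1642]
AᵀP(A−BK) = [1.2118 0.9910; 0.9910 0.9391]
P' = Q + AᵀP(A−BK) = [6.2118 -1.0090; -1.0090 1.9391]
tr(P') = 8.1509


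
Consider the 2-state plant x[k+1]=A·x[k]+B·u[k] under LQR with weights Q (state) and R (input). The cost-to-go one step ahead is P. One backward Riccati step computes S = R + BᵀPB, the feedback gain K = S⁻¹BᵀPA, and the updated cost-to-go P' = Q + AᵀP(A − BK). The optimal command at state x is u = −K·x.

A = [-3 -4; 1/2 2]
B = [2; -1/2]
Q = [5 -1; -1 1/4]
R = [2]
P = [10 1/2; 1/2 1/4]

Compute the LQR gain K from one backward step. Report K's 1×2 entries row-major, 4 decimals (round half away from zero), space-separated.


-1.4323 -1.8813

BᵀP = [19.7500 0.8750]
S = R + BᵀPB = [2] + [39.0625] = [41.0625]
BᵀPA = [-58.8125 -77.2500]
K = S⁻¹·BᵀPA = [-1.4323 -1.8813]
A−BK = [-0.1355 -0.2374; -0.2161 1.0594]
AᵀP(A−BK) = [4.3272 5.6073; 5.6073 7.6712]
P' = Q + AᵀP(A−BK) = [9.3272 4.6073; 4.6073 7.9212]
tr(P') = 17.2485


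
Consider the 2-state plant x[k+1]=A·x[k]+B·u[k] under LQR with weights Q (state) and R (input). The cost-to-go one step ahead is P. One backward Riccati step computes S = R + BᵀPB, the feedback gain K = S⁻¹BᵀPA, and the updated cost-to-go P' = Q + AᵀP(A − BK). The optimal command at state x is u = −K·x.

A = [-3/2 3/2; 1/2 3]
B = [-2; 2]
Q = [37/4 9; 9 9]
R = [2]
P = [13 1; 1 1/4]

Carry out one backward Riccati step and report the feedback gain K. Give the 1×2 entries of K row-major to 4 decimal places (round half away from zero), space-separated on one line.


0.7500 -0.8617

BᵀP = [-24.0000 -1.5000]
S = R + BᵀPB = [2] + [45.0000] = [47.0000]
BᵀPA = [35.2500 -40.5000]
K = S⁻¹·BᵀPA = [0.7500 -0.8617]
A−BK = [0.0000 -0.2234; -1.0000 4.7234]
AᵀP(A−BK) = [1.3750 -2.2500; -2.2500 5.6011]
P' = Q + AᵀP(A−BK) = [10.6250 6.7500; 6.7500 14.6011]
tr(P') = 25.2261


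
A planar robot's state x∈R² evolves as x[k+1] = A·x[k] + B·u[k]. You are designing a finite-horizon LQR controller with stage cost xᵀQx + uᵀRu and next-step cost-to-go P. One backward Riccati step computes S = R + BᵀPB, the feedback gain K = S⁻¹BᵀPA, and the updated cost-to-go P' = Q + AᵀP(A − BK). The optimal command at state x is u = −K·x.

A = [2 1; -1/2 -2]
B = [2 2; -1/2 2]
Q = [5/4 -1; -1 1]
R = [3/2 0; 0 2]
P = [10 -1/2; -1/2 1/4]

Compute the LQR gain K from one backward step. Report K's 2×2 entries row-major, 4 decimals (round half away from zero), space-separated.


BᵀP = [20.2500 -1.1250; 19.0000 -0.5000]
S = R + BᵀPB = [3/2 0; 0 2] + [41.0625 38.2500; 38.2500 37.0000] = [42.5625 38.2500; 38.2500 39.0000]
BᵀPA = [41.0625 22.5000; 38.2500 20.0000]
K = S⁻¹·BᵀPA = [0.7029 0.5714; 0.2914 -0.0476]
A−BK = [0.0114 -0.0476; -0.7314 -1.6190]
AᵀP(A−BK) = [1.0543 0.8571; 0.8571 1.0952]
P' = Q + AᵀP(A−BK) = [2.3043 -0.1429; -0.1429 2.0952]
tr(P') = 4.3995

0.7029 0.5714 0.2914 -0.0476


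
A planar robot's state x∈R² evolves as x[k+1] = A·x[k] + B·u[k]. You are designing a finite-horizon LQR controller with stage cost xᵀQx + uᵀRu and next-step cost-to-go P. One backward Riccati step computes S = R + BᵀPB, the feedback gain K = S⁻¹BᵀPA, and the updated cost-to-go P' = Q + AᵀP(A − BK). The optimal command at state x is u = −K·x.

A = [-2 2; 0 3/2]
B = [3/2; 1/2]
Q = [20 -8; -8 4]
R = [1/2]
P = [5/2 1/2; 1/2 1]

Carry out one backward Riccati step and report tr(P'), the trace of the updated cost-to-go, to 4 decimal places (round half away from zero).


BᵀP = [4.0000 1.2500]
S = R + BᵀPB = [1/2] + [6.6250] = [7.1250]
BᵀPA = [-8.0000 9.8750]
K = S⁻¹·BᵀPA = [-1.1228 1.3860]
A−BK = [-0.3158 -0.0789; 0.5614 0.8070]
AᵀP(A−BK) = [1.0175 -0.4123; -0.4123 1.5636]
P' = Q + AᵀP(A−BK) = [21.0175 -8.4123; -8.4123 5.5636]
tr(P') = 26.5811

26.5811


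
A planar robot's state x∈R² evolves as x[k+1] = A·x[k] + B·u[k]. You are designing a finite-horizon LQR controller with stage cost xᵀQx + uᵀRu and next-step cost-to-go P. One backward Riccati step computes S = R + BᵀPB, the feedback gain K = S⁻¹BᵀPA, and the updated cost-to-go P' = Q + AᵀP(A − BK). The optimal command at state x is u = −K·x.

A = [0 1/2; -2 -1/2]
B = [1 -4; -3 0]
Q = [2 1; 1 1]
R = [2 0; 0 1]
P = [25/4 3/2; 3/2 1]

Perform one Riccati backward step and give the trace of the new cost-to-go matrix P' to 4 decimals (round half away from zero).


3.7321

BᵀP = [1.7500 -1.5000; -25.0000 -6.0000]
S = R + BᵀPB = [2 0; 0 1] + [6.2500 -7.0000; -7.0000 100.0000] = [8.2500 -7.0000; -7.0000 101.0000]
BᵀPA = [3.0000 1.6250; 12.0000 -9.5000]
K = S⁻¹·BᵀPA = [0.4935 0.1245; 0.1530 -0.0854]
A−BK = [0.1186 0.0338; -0.5196 -0.1266]
AᵀP(A−BK) = [0.6835 0.1517; 0.1517 0.0486]
P' = Q + AᵀP(A−BK) = [2.6835 1.1517; 1.1517 1.0486]
tr(P') = 3.7321


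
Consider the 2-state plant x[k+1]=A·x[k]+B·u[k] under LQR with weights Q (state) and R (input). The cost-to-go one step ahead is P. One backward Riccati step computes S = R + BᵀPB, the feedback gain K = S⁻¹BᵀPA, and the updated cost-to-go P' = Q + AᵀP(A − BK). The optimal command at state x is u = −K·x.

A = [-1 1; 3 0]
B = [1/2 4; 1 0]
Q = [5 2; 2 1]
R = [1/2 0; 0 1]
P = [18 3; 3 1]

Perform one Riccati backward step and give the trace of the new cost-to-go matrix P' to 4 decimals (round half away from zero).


BᵀP = [12.0000 2.5000; 72.0000 12.0000]
S = R + BᵀPB = [1/2 0; 0 1] + [8.5000 48.0000; 48.0000 288.0000] = [9.0000 48.0000; 48.0000 289.0000]
BᵀPA = [-4.5000 12.0000; -36.0000 72.0000]
K = S⁻¹·BᵀPA = [1.4394 0.0404; -0.3636 0.2424]
A−BK = [-0.2652 0.0101; 1.5606 -0.0404]
AᵀP(A−BK) = [2.3864 -0.0909; -0.0909 0.0606]
P' = Q + AᵀP(A−BK) = [7.3864 1.9091; 1.9091 1.0606]
tr(P') = 8.4470

8.4470


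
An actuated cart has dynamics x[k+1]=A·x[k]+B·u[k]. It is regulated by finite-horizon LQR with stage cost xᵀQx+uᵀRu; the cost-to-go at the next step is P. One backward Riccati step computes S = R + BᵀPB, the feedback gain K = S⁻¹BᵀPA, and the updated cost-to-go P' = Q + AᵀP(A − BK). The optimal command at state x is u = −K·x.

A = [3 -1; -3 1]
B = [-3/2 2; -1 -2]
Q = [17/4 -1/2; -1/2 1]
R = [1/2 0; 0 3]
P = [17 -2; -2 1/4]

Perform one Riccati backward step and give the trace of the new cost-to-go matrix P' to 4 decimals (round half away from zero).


BᵀP = [-23.5000 2.7500; 38.0000 -4.5000]
S = R + BᵀPB = [1/2 0; 0 3] + [32.5000 -52.5000; -52.5000 85.0000] = [33.0000 -52.5000; -52.5000 88.0000]
BᵀPA = [-78.7500 26.2500; 127.5000 -42.5000]
K = S⁻¹·BᵀPA = [-1.5990 0.5330; 0.4949 -0.1650]
A−BK = [-0.3883 0.1294; -3.6091 1.2030]
AᵀP(A−BK) = [2.2272 -0.7424; -0.7424 0.2475]
P' = Q + AᵀP(A−BK) = [6.4772 -1.2424; -1.2424 1.2475]
tr(P') = 7.7246

7.7246


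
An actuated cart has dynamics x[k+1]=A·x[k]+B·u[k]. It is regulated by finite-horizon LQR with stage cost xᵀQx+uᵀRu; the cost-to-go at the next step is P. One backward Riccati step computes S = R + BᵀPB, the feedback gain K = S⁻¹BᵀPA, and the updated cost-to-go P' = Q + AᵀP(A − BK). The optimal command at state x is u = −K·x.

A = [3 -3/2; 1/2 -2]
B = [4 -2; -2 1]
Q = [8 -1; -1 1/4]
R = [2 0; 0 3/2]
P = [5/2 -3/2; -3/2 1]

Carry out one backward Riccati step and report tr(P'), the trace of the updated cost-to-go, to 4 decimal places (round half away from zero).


9.3228

BᵀP = [13.0000 -8.0000; -6.5000 4.0000]
S = R + BᵀPB = [2 0; 0 3/2] + [68.0000 -34.0000; -34.0000 17.0000] = [70.0000 -34.0000; -34.0000 18.5000]
BᵀPA = [35.0000 -3.5000; -17.5000 1.7500]
K = S⁻¹·BᵀPA = [0.3777 -0.0378; -0.2518 0.0252]
A−BK = [0.9856 -1.2986; 1.5072 -2.1007]
AᵀP(A−BK) = [0.6241 -0.3624; -0.3624 0.4487]
P' = Q + AᵀP(A−BK) = [8.6241 -1.3624; -1.3624 0.6987]
tr(P') = 9.3228


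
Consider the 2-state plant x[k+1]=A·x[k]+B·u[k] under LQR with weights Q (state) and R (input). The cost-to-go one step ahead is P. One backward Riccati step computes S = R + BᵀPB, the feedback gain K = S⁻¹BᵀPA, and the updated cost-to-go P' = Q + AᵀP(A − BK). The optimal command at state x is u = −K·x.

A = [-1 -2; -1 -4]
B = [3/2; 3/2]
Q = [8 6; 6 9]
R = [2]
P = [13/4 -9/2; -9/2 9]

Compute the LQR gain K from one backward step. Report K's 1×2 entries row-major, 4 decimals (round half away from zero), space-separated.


-0.5235 -2.4966

BᵀP = [-1.8750 6.7500]
S = R + BᵀPB = [2] + [7.3125] = [9.3125]
BᵀPA = [-4.8750 -23.2500]
K = S⁻¹·BᵀPA = [-0.5235 -2.4966]
A−BK = [-0.2148 1.7450; -0.2148 -0.2550]
AᵀP(A−BK) = [0.6980 3.3289; 3.3289 26.9530]
P' = Q + AᵀP(A−BK) = [8.6980 9.3289; 9.3289 35.9530]
tr(P') = 44.6510


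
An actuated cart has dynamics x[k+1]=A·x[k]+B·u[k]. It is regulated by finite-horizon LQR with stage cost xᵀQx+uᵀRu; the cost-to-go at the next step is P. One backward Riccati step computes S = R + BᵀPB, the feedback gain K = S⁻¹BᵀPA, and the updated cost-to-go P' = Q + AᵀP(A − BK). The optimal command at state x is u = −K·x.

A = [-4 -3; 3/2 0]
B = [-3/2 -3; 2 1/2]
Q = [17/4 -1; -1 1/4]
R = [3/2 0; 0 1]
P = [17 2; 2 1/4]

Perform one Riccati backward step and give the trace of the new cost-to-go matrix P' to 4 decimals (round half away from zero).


BᵀP = [-21.5000 -2.5000; -50.0000 -5.8750]
S = R + BᵀPB = [3/2 0; 0 1] + [27.2500 63.2500; 63.2500 147.0625] = [28.7500 63.2500; 63.2500 148.0625]
BᵀPA = [82.2500 64.5000; 191.1875 150.0000]
K = S⁻¹·BᵀPA = [0.3338 0.2440; 1.1487 0.9088]
A−BK = [-0.0533 0.0926; 0.2581 -0.9425]
AᵀP(A−BK) = [1.4965 1.1697; 1.1697 0.9341]
P' = Q + AᵀP(A−BK) = [5.7465 0.1697; 0.1697 1.1841]
tr(P') = 6.9306

6.9306


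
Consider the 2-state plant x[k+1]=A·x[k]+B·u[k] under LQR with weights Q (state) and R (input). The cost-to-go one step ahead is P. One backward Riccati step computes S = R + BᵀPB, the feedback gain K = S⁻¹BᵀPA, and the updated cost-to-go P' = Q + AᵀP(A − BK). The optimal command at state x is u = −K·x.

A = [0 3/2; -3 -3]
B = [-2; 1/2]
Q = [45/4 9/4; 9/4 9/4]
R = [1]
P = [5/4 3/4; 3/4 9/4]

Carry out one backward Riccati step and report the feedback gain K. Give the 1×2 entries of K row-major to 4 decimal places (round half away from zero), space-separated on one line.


0.2222 -0.4074

BᵀP = [-2.1250 -0.3750]
S = R + BᵀPB = [1] + [4.0625] = [5.0625]
BᵀPA = [1.1250 -2.0625]
K = S⁻¹·BᵀPA = [0.2222 -0.4074]
A−BK = [0.4444 0.6852; -3.1111 -2.7963]
AᵀP(A−BK) = [20.0000 17.3333; 17.3333 15.4722]
P' = Q + AᵀP(A−BK) = [31.2500 19.5833; 19.5833 17.7222]
tr(P') = 48.9722


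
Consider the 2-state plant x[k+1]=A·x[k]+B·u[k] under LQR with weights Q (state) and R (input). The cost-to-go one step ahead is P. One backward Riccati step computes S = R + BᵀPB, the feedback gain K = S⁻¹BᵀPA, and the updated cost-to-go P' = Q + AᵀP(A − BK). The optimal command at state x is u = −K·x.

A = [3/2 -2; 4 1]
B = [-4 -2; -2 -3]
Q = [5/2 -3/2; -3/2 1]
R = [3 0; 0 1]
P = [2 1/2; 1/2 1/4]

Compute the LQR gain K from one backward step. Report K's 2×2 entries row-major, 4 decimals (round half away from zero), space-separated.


-0.1517 0.2897 -0.6598 0.1080

BᵀP = [-9.0000 -2.5000; -5.5000 -1.7500]
S = R + BᵀPB = [3 0; 0 1] + [41.0000 25.5000; 25.5000 16.2500] = [44.0000 25.5000; 25.5000 17.2500]
BᵀPA = [-23.5000 15.5000; -15.2500 9.2500]
K = S⁻¹·BᵀPA = [-0.1517 0.2897; -0.6598 0.1080]
A−BK = [-0.4264 -0.6253; 1.7172 1.9034]
AᵀP(A−BK) = [0.8730 0.2046; 0.2046 0.7609]
P' = Q + AᵀP(A−BK) = [3.3730 -1.2954; -1.2954 1.7609]
tr(P') = 5.1339


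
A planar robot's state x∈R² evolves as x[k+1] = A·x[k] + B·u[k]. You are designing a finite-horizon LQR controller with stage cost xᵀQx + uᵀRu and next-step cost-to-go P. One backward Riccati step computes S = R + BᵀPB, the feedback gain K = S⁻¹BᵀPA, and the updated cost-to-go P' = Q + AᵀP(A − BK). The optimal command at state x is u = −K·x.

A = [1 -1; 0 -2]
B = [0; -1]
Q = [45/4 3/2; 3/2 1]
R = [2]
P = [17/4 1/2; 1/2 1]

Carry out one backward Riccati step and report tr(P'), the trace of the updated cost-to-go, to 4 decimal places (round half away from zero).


24.5833

BᵀP = [-0.5000 -1.0000]
S = R + BᵀPB = [2] + [1.0000] = [3.0000]
BᵀPA = [-0.5000 2.5000]
K = S⁻¹·BᵀPA = [-0.1667 0.8333]
A−BK = [1.0000 -1.0000; -0.1667 -1.1667]
AᵀP(A−BK) = [4.1667 -4.8333; -4.8333 8.1667]
P' = Q + AᵀP(A−BK) = [15.4167 -3.3333; -3.3333 9.1667]
tr(P') = 24.5833


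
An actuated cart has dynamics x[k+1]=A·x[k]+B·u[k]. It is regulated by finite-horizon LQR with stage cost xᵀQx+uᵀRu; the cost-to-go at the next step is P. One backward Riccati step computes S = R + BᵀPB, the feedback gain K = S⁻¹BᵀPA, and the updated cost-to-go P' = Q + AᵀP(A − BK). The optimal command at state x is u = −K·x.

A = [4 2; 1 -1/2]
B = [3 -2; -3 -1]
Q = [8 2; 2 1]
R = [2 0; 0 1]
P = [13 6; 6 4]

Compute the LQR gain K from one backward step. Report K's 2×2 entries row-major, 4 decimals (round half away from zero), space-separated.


0.2515 0.3134 -1.6287 -0.5057

BᵀP = [21.0000 6.0000; -32.0000 -16.0000]
S = R + BᵀPB = [2 0; 0 1] + [45.0000 -48.0000; -48.0000 80.0000] = [47.0000 -48.0000; -48.0000 81.0000]
BᵀPA = [90.0000 39.0000; -144.0000 -56.0000]
K = S⁻¹·BᵀPA = [0.2515 0.3134; -1.6287 -0.5057]
A−BK = [-0.0120 0.0486; 0.1257 -0.0655]
AᵀP(A−BK) = [2.8263 0.9820; 0.9820 0.4617]
P' = Q + AᵀP(A−BK) = [10.8263 2.9820; 2.9820 1.4617]
tr(P') = 12.2881


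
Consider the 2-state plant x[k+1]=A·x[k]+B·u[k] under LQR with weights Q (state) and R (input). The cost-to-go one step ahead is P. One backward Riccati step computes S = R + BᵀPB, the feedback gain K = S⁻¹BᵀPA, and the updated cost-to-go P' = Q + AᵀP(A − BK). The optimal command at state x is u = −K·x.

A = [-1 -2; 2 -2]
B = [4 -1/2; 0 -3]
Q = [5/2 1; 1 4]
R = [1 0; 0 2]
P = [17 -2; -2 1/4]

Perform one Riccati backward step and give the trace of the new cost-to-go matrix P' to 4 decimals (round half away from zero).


6.8987

BᵀP = [68.0000 -8.0000; -2.5000 0.2500]
S = R + BᵀPB = [1 0; 0 2] + [272.0000 -10.0000; -10.0000 0.5000] = [273.0000 -10.0000; -10.0000 2.5000]
BᵀPA = [-84.0000 -120.0000; 3.0000 4.5000]
K = S⁻¹·BᵀPA = [-0.3090 -0.4378; -0.0361 0.0489]
A−BK = [0.2180 -0.2245; 1.8918 -1.8532]
AᵀP(A−BK) = [0.1511 0.0807; 0.0807 0.2476]
P' = Q + AᵀP(A−BK) = [2.6511 1.0807; 1.0807 4.2476]
tr(P') = 6.8987


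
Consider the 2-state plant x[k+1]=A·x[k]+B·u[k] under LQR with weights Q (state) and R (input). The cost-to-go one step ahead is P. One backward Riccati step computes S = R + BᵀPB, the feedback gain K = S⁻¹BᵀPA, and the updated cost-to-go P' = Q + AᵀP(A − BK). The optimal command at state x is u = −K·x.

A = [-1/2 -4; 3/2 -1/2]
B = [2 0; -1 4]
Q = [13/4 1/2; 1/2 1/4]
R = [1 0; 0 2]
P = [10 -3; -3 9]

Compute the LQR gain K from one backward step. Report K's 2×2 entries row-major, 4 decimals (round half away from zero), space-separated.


-0.2502 -1.9327 0.3081 -0.5888

BᵀP = [23.0000 -15.0000; -12.0000 36.0000]
S = R + BᵀPB = [1 0; 0 2] + [61.0000 -60.0000; -60.0000 144.0000] = [62.0000 -60.0000; -60.0000 146.0000]
BᵀPA = [-34.0000 -84.5000; 60.0000 30.0000]
K = S⁻¹·BᵀPA = [-0.2502 -1.9327; 0.3081 -0.5888]
A−BK = [0.0004 -0.1346; 0.0172 -0.0776]
AᵀP(A−BK) = [0.2551 0.1152; 0.1152 4.6013]
P' = Q + AᵀP(A−BK) = [3.5051 0.6152; 0.6152 4.8513]
tr(P') = 8.3565


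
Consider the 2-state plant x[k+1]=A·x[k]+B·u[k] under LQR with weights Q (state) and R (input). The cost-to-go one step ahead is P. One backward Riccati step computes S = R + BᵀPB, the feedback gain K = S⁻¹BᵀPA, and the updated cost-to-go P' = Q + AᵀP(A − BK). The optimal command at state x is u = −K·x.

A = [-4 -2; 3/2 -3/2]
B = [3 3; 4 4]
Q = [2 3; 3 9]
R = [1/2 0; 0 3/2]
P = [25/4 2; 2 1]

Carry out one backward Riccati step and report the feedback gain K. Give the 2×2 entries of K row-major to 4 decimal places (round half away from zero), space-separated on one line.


BᵀP = [26.7500 10.0000; 26.7500 10.0000]
S = R + BᵀPB = [1/2 0; 0 3/2] + [120.2500 120.2500; 120.2500 120.2500] = [120.7500 120.2500; 120.2500 121.7500]
BᵀPA = [-92.0000 -68.5000; -92.0000 -68.5000]
K = S⁻¹·BᵀPA = [-0.5720 -0.4259; -0.1907 -0.1420]
A−BK = [-1.7119 -0.2964; 4.5508 0.7715]
AᵀP(A−BK) = [8.0821 1.5054; 1.5054 0.3505]
P' = Q + AᵀP(A−BK) = [10.0821 4.5054; 4.5054 9.3505]
tr(P') = 19.4326

-0.5720 -0.4259 -0.1907 -0.1420


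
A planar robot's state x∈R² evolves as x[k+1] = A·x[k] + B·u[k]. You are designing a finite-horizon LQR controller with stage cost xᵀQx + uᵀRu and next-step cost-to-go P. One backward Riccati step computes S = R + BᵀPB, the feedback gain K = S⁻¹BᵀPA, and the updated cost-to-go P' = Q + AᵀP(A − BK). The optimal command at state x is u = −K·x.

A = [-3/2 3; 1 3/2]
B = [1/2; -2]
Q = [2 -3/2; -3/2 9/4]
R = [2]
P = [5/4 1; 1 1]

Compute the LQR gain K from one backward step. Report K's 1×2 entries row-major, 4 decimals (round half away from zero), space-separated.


BᵀP = [-1.3750 -1.5000]
S = R + BᵀPB = [2] + [2.3125] = [4.3125]
BᵀPA = [0.5625 -6.3750]
K = S⁻¹·BᵀPA = [0.1304 -1.4783]
A−BK = [-1.5652 3.7391; 1.2609 -1.4565]
AᵀP(A−BK) = [0.7391 -2.5435; -2.5435 13.0761]
P' = Q + AᵀP(A−BK) = [2.7391 -4.0435; -4.0435 15.3261]
tr(P') = 18.0652

0.1304 -1.4783


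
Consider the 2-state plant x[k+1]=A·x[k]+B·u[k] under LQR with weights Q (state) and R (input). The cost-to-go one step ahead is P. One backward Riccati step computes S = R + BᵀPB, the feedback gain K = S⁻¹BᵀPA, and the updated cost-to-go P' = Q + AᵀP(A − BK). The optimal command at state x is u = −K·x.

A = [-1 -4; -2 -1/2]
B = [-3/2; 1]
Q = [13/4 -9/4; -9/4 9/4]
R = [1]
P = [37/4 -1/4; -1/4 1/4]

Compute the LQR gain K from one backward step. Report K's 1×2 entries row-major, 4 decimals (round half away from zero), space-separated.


BᵀP = [-14.1250 0.6250]
S = R + BᵀPB = [1] + [21.8125] = [22.8125]
BᵀPA = [12.8750 56.1875]
K = S⁻¹·BᵀPA = [0.5644 2.4630]
A−BK = [-0.1534 -0.3055; -2.5644 -2.9630]
AᵀP(A−BK) = [1.9836 3.4137; 3.4137 8.6719]
P' = Q + AᵀP(A−BK) = [5.2336 1.1637; 1.1637 10.9219]
tr(P') = 16.1555

0.5644 2.4630


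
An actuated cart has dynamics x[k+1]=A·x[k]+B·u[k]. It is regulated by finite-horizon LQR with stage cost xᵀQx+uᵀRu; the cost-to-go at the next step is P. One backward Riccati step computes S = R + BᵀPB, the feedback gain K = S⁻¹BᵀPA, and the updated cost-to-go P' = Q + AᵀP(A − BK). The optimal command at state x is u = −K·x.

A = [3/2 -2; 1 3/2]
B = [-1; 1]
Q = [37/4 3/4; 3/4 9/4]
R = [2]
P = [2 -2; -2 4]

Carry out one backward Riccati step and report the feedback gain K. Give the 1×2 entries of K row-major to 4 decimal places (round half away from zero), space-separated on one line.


0.0000 1.4167

BᵀP = [-4.0000 6.0000]
S = R + BᵀPB = [2] + [10.0000] = [12.0000]
BᵀPA = [0.0000 17.0000]
K = S⁻¹·BᵀPA = [0.0000 1.4167]
A−BK = [1.5000 -0.5833; 1.0000 0.0833]
AᵀP(A−BK) = [2.5000 -0.5000; -0.5000 4.9167]
P' = Q + AᵀP(A−BK) = [11.7500 0.2500; 0.2500 7.1667]
tr(P') = 18.9167


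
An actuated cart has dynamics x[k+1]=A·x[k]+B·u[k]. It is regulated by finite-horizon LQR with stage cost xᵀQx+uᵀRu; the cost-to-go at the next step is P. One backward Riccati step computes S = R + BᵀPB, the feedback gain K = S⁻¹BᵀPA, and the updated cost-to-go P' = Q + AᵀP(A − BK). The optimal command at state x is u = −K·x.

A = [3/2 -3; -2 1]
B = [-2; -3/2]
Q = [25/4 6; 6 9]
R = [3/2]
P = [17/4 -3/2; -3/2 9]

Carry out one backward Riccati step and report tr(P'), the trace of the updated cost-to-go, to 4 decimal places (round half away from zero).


BᵀP = [-6.2500 -10.5000]
S = R + BᵀPB = [3/2] + [28.2500] = [29.7500]
BᵀPA = [11.6250 8.2500]
K = S⁻¹·BᵀPA = [0.3908 0.2773]
A−BK = [2.2815 -2.4454; -1.4139 1.4160]
AᵀP(A−BK) = [50.0200 -51.5987; -51.5987 53.9622]
P' = Q + AᵀP(A−BK) = [56.2700 -45.5987; -45.5987 62.9622]
tr(P') = 119.2321

119.2321


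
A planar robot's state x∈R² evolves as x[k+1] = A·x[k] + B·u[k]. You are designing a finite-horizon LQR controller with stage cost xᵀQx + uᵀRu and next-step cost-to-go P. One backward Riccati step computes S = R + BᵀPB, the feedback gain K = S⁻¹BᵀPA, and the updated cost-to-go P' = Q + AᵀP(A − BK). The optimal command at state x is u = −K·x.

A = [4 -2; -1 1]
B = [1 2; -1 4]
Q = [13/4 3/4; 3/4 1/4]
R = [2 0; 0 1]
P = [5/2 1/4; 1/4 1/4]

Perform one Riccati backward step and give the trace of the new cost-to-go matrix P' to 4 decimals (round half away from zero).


BᵀP = [2.2500 0.0000; 6.0000 1.5000]
S = R + BᵀPB = [2 0; 0 1] + [2.2500 4.5000; 4.5000 18.0000] = [4.2500 4.5000; 4.5000 19.0000]
BᵀPA = [9.0000 -4.5000; 22.5000 -10.5000]
K = S⁻¹·BᵀPA = [1.1529 -0.6322; 0.9112 -0.4029]
A−BK = [1.0248 -0.5620; -3.4917 1.9793]
AᵀP(A−BK) = [7.3729 -3.9948; -3.9948 2.1746]
P' = Q + AᵀP(A−BK) = [10.6229 -3.2448; -3.2448 2.4246]
tr(P') = 13.0475

13.0475
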